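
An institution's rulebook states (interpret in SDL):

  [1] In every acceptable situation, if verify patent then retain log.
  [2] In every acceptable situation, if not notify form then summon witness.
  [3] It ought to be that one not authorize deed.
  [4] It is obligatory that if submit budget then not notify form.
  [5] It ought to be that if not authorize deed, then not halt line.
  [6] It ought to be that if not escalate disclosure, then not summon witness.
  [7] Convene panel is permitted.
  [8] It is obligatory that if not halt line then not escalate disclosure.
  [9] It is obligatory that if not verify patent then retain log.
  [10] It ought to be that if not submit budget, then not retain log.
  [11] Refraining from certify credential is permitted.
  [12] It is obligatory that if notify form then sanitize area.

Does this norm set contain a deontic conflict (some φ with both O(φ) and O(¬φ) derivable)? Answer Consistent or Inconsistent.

Inconsistent

Premises 1 and 9 cover both cases: O(verify_patent → retain_log) and O(¬verify_patent → retain_log). Since verify_patent ∨ ¬verify_patent is a tautology, O(retain_log) follows.
Premise 10 is O(¬submit_budget → ¬retain_log); contrapositively O(retain_log → submit_budget). Since O(retain_log) holds, K gives O(submit_budget).
Premise 4 is O(submit_budget → ¬notify_form); since O(submit_budget), deontic closure gives O(¬notify_form).
From O(¬notify_form) and premise 2, O(¬notify_form → summon_witness), we obtain O(summon_witness).
The contrapositive of premise 6 (O(¬escalate_disclosure → ¬summon_witness)) is O(summon_witness → escalate_disclosure), and O(summon_witness) is already established, so O(escalate_disclosure).
The contrapositive of premise 8 (O(¬halt_line → ¬escalate_disclosure)) is O(escalate_disclosure → halt_line), and O(escalate_disclosure) is already established, so O(halt_line).
Premise 5, O(¬authorize_deed → ¬halt_line), contraposes to O(halt_line → authorize_deed); with O(halt_line) we get O(authorize_deed).
However, premise 3 gives O(¬authorize_deed).
We now have both O(authorize_deed) and O(¬authorize_deed) — authorize_deed is simultaneously obligatory and forbidden, violating the D-axiom.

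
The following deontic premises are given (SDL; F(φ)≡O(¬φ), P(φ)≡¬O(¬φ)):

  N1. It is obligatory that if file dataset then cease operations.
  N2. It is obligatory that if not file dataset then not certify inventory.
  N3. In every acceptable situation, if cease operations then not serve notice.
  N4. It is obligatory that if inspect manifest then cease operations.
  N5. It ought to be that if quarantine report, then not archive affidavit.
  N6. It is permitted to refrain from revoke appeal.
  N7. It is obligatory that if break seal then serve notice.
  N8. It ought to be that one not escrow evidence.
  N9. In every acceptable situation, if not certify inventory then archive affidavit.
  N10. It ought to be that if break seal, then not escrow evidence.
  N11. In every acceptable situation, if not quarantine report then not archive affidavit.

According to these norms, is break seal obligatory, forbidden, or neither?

Premises 11 and 5 are O(¬quarantine_report → ¬archive_affidavit) and O(quarantine_report → ¬archive_affidavit); every ideal world satisfies ¬quarantine_report or quarantine_report, so in either case ¬archive_affidavit holds — hence O(¬archive_affidavit).
Premise 9, O(¬certify_inventory → archive_affidavit), contraposes to O(¬archive_affidavit → certify_inventory); with O(¬archive_affidavit) we get O(certify_inventory).
Premise 2 is O(¬file_dataset → ¬certify_inventory); contrapositively O(certify_inventory → file_dataset). Since O(certify_inventory) holds, K gives O(file_dataset).
Premise 1 is O(file_dataset → cease_operations); since O(file_dataset), deontic closure gives O(cease_operations).
From O(cease_operations) and premise 3, O(cease_operations → ¬serve_notice), we obtain O(¬serve_notice).
The contrapositive of premise 7 (O(break_seal → serve_notice)) is O(¬serve_notice → ¬break_seal), and O(¬serve_notice) is already established, so O(¬break_seal).
Premises 4, 6, 8, 10 do not contribute to this derivation.
Thus O(¬break_seal), which is F(break_seal): break_seal is forbidden.

Forbidden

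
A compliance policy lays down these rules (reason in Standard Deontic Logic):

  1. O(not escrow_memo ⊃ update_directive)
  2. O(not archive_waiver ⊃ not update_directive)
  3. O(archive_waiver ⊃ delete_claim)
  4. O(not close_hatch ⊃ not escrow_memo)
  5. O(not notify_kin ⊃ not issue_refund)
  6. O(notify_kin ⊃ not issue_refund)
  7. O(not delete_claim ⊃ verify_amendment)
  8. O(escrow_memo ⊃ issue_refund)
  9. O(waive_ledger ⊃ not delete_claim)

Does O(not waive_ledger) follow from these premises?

By case analysis on not notify_kin: premise 5 gives O(not notify_kin ⊃ not issue_refund) and premise 6 gives O(notify_kin ⊃ not issue_refund), so O(not issue_refund) either way.
The contrapositive of premise 8 (O(escrow_memo ⊃ issue_refund)) is O(not issue_refund ⊃ not escrow_memo), and O(not issue_refund) is already established, so O(not escrow_memo).
With premise 1, O(not escrow_memo ⊃ update_directive), the K-axiom yields O(update_directive).
The contrapositive of premise 2 (O(not archive_waiver ⊃ not update_directive)) is O(update_directive ⊃ archive_waiver), and O(update_directive) is already established, so O(archive_waiver).
Applying K to premise 3 (O(archive_waiver ⊃ delete_claim)) and O(archive_waiver) yields O(delete_claim).
Premise 9 is O(waive_ledger ⊃ not delete_claim); contrapositively O(delete_claim ⊃ not waive_ledger). Since O(delete_claim) holds, K gives O(not waive_ledger).
Premises 4, 7 do not contribute to this derivation.
So O(not waive_ledger) follows.

Yes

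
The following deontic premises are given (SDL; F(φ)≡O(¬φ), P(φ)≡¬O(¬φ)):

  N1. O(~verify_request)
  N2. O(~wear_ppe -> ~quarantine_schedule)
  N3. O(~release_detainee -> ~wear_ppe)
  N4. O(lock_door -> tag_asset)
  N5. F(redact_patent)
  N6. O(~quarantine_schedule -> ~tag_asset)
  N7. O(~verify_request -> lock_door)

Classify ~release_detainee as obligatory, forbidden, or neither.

Premise 1 states O(~verify_request) outright.
With premise 7, O(~verify_request -> lock_door), the K-axiom yields O(lock_door).
From O(lock_door) and premise 4, O(lock_door -> tag_asset), we obtain O(tag_asset).
Premise 6, O(~quarantine_schedule -> ~tag_asset), contraposes to O(tag_asset -> quarantine_schedule); with O(tag_asset) we get O(quarantine_schedule).
The contrapositive of premise 2 (O(~wear_ppe -> ~quarantine_schedule)) is O(quarantine_schedule -> wear_ppe), and O(quarantine_schedule) is already established, so O(wear_ppe).
Premise 3, O(~release_detainee -> ~wear_ppe), contraposes to O(wear_ppe -> release_detainee); with O(wear_ppe) we get O(release_detainee).
Premise 5 does not contribute to this derivation.
Thus O(release_detainee), which is F(~release_detainee): ~release_detainee is forbidden.

Forbidden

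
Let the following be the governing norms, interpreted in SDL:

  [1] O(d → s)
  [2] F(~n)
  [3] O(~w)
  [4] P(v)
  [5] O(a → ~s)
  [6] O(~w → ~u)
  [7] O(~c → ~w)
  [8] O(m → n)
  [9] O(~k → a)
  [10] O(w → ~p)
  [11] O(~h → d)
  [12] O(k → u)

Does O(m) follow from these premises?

No

Premise 8 is O(m → n); even if O(n) held, inferring O(m) would be affirming the consequent — invalid.
No other premise forces O(m). An ideal world satisfying every premise can still have m false, so O(m) is not derivable.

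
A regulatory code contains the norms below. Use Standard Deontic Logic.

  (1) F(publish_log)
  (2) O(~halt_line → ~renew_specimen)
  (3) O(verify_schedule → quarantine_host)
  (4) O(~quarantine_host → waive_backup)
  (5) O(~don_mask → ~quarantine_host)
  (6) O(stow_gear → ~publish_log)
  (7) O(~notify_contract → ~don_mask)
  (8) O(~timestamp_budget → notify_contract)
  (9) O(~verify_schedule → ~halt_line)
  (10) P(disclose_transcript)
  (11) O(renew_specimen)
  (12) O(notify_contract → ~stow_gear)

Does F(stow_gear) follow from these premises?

From premise 11 we have O(renew_specimen).
Premise 2 is O(~halt_line → ~renew_specimen); contrapositively O(renew_specimen → halt_line). Since O(renew_specimen) holds, K gives O(halt_line).
Premise 9, O(~verify_schedule → ~halt_line), contraposes to O(halt_line → verify_schedule); with O(halt_line) we get O(verify_schedule).
With premise 3, O(verify_schedule → quarantine_host), the K-axiom yields O(quarantine_host).
Premise 5, O(~don_mask → ~quarantine_host), contraposes to O(quarantine_host → don_mask); with O(quarantine_host) we get O(don_mask).
Premise 7 is O(~notify_contract → ~don_mask); contrapositively O(don_mask → notify_contract). Since O(don_mask) holds, K gives O(notify_contract).
With premise 12, O(notify_contract → ~stow_gear), the K-axiom yields O(~stow_gear).
Premises 1, 4, 6, 8, 10 do not contribute to this derivation.
So O(~stow_gear) holds, i.e. F(stow_gear). The claim follows.

Yes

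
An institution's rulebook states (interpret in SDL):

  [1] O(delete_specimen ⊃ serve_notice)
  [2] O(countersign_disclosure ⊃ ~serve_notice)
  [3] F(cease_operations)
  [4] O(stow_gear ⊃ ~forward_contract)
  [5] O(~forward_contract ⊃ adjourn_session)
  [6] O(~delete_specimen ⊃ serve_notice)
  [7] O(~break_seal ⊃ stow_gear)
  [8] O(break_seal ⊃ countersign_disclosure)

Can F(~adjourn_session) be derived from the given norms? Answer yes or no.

By case analysis on delete_specimen: premise 1 gives O(delete_specimen ⊃ serve_notice) and premise 6 gives O(~delete_specimen ⊃ serve_notice), so O(serve_notice) either way.
Premise 2, O(countersign_disclosure ⊃ ~serve_notice), contraposes to O(serve_notice ⊃ ~countersign_disclosure); with O(serve_notice) we get O(~countersign_disclosure).
Premise 8, O(break_seal ⊃ countersign_disclosure), contraposes to O(~countersign_disclosure ⊃ ~break_seal); with O(~countersign_disclosure) we get O(~break_seal).
From O(~break_seal) and premise 7, O(~break_seal ⊃ stow_gear), we obtain O(stow_gear).
With premise 4, O(stow_gear ⊃ ~forward_contract), the K-axiom yields O(~forward_contract).
Premise 5 is O(~forward_contract ⊃ adjourn_session); since O(~forward_contract), deontic closure gives O(adjourn_session).
Premise 3 does not contribute to this derivation.
So O(adjourn_session) holds, i.e. F(~adjourn_session). The claim follows.

Yes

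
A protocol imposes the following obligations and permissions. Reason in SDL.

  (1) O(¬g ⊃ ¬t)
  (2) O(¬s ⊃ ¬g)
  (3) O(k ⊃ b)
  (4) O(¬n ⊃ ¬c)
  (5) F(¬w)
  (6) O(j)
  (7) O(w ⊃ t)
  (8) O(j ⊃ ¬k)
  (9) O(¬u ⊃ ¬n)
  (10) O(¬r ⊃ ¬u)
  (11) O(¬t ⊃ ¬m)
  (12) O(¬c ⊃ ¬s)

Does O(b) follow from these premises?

No

Premise 3 is O(k ⊃ b), but O(k) is not derivable from the premises, so it does not yield O(b).
No other premise forces O(b). An ideal world satisfying every premise can still have b false, so O(b) is not derivable.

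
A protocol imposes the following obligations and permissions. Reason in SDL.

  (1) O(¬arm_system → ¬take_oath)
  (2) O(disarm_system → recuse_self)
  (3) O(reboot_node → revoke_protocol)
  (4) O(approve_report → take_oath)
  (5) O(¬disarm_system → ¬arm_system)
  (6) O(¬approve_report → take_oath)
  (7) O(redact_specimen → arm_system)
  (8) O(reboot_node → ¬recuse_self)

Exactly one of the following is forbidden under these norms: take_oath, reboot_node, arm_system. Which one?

Premises 4 and 6 cover both cases: O(approve_report → take_oath) and O(¬approve_report → take_oath). Since approve_report ∨ ¬approve_report is a tautology, O(take_oath) follows.
Premise 1 is O(¬arm_system → ¬take_oath); contrapositively O(take_oath → arm_system). Since O(take_oath) holds, K gives O(arm_system).
Premise 5 is O(¬disarm_system → ¬arm_system); contrapositively O(arm_system → disarm_system). Since O(arm_system) holds, K gives O(disarm_system).
With premise 2, O(disarm_system → recuse_self), the K-axiom yields O(recuse_self).
Premise 8, O(reboot_node → ¬recuse_self), contraposes to O(recuse_self → ¬reboot_node); with O(recuse_self) we get O(¬reboot_node).
So O(¬reboot_node) holds, i.e. reboot_node is forbidden. None of the other listed options is forbidden under the premises.

reboot_node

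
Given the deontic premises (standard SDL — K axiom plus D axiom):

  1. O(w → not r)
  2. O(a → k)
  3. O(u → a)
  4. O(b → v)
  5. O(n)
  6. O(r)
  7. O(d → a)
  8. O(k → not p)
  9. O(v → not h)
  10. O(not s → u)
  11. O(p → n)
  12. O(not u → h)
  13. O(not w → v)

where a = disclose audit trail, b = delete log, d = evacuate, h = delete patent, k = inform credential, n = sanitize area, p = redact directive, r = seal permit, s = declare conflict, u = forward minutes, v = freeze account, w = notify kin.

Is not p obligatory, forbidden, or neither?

Obligatory

Premise 6 states O(r) outright.
Premise 1, O(w → not r), contraposes to O(r → not w); with O(r) we get O(not w).
Applying K to premise 13 (O(not w → v)) and O(not w) yields O(v).
With premise 9, O(v → not h), the K-axiom yields O(not h).
The contrapositive of premise 12 (O(not u → h)) is O(not h → u), and O(not h) is already established, so O(u).
Premise 3 is O(u → a); since O(u), deontic closure gives O(a).
Premise 2 is O(a → k); since O(a), deontic closure gives O(k).
Premise 8 is O(k → not p); since O(k), deontic closure gives O(not p).
Premises 4, 5, 7, 10, 11 do not contribute to this derivation.
Hence not p is obligatory.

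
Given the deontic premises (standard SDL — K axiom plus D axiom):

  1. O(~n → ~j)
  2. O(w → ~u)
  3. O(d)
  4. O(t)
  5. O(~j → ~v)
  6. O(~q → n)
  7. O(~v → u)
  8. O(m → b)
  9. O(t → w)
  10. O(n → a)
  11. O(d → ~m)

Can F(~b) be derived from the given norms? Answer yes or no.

No

Premise 8 is O(m → b), but O(m) is not derivable from the premises, so it does not yield O(b).
No other premise forces O(b). An ideal world satisfying every premise can still have ~b true, so F(~b) is not derivable.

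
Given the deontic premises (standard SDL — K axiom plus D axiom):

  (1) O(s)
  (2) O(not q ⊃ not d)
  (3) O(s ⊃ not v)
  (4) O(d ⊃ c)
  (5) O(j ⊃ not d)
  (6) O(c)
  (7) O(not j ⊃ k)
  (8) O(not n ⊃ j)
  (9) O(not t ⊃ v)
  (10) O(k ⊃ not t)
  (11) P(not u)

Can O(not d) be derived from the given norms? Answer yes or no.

Premise 1 gives O(s).
With premise 3, O(s ⊃ not v), the K-axiom yields O(not v).
Premise 9 is O(not t ⊃ v); contrapositively O(not v ⊃ t). Since O(not v) holds, K gives O(t).
Premise 10, O(k ⊃ not t), contraposes to O(t ⊃ not k); with O(t) we get O(not k).
The contrapositive of premise 7 (O(not j ⊃ k)) is O(not k ⊃ j), and O(not k) is already established, so O(j).
With premise 5, O(j ⊃ not d), the K-axiom yields O(not d).
Premises 2, 4, 6, 8, 11 do not contribute to this derivation.
So O(not d) follows.

Yes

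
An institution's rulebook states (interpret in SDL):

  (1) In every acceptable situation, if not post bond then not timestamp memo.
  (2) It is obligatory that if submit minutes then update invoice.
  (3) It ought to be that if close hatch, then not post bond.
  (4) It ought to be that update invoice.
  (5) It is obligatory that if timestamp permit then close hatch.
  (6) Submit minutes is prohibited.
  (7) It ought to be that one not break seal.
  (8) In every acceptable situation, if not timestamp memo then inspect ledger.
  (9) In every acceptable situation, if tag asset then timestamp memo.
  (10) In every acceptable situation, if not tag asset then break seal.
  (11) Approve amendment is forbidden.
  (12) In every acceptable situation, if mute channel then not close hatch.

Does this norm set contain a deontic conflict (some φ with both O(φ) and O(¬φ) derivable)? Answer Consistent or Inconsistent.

Consistent

Premise 2 is O(submit_minutes → update_invoice); even if O(update_invoice) held, inferring O(submit_minutes) would be affirming the consequent — invalid.
So O(submit_minutes) is not derivable, and the apparent clash with O(¬submit_minutes) does not arise.
A world satisfying every obligation exists (e.g. approve_amendment=false, break_seal=false, close_hatch=false, inspect_ledger=false, mute_channel=false, post_bond=true, submit_minutes=false, tag_asset=true, timestamp_memo=true, timestamp_permit=false, update_invoice=true); no atom is both obligatory and forbidden, so the set is consistent.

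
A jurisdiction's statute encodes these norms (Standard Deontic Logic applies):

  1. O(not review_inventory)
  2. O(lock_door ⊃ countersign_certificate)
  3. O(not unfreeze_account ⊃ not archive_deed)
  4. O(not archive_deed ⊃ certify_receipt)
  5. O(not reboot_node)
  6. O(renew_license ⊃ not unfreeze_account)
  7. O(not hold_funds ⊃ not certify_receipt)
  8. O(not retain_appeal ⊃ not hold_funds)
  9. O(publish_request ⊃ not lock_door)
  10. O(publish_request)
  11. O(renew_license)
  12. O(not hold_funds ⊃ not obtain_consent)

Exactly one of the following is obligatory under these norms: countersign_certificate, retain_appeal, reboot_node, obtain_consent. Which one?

retain_appeal

Premise 11 gives O(renew_license).
Premise 6 is O(renew_license ⊃ not unfreeze_account); since O(renew_license), deontic closure gives O(not unfreeze_account).
From O(not unfreeze_account) and premise 3, O(not unfreeze_account ⊃ not archive_deed), we obtain O(not archive_deed).
Premise 4 is O(not archive_deed ⊃ certify_receipt); since O(not archive_deed), deontic closure gives O(certify_receipt).
Premise 7 is O(not hold_funds ⊃ not certify_receipt); contrapositively O(certify_receipt ⊃ hold_funds). Since O(certify_receipt) holds, K gives O(hold_funds).
The contrapositive of premise 8 (O(not retain_appeal ⊃ not hold_funds)) is O(hold_funds ⊃ retain_appeal), and O(hold_funds) is already established, so O(retain_appeal).
So O(retain_appeal) holds — retain_appeal is obligatory. None of the other listed options is made obligatory by any chain of premises.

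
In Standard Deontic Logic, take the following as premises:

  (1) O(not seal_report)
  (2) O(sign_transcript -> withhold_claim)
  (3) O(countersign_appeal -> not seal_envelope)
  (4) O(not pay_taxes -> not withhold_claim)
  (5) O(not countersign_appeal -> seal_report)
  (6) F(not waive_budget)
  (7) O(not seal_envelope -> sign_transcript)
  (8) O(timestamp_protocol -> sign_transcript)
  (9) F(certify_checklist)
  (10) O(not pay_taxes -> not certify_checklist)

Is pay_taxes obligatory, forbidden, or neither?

Premise 1 gives O(not seal_report).
Premise 5 is O(not countersign_appeal -> seal_report); contrapositively O(not seal_report -> countersign_appeal). Since O(not seal_report) holds, K gives O(countersign_appeal).
With premise 3, O(countersign_appeal -> not seal_envelope), the K-axiom yields O(not seal_envelope).
With premise 7, O(not seal_envelope -> sign_transcript), the K-axiom yields O(sign_transcript).
Premise 2 is O(sign_transcript -> withhold_claim); since O(sign_transcript), deontic closure gives O(withhold_claim).
Premise 4 is O(not pay_taxes -> not withhold_claim); contrapositively O(withhold_claim -> pay_taxes). Since O(withhold_claim) holds, K gives O(pay_taxes).
Premises 6, 8, 9, 10 do not contribute to this derivation.
Hence pay_taxes is obligatory.

Obligatory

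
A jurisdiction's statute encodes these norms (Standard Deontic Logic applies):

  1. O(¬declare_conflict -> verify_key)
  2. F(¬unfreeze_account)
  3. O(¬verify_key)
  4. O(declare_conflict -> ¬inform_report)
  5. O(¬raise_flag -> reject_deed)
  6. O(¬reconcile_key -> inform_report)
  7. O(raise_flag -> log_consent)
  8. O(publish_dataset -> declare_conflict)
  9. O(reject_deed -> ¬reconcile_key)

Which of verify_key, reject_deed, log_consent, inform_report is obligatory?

From premise 3 we have O(¬verify_key).
The contrapositive of premise 1 (O(¬declare_conflict -> verify_key)) is O(¬verify_key -> declare_conflict), and O(¬verify_key) is already established, so O(declare_conflict).
Premise 4 is O(declare_conflict -> ¬inform_report); since O(declare_conflict), deontic closure gives O(¬inform_report).
The contrapositive of premise 6 (O(¬reconcile_key -> inform_report)) is O(¬inform_report -> reconcile_key), and O(¬inform_report) is already established, so O(reconcile_key).
The contrapositive of premise 9 (O(reject_deed -> ¬reconcile_key)) is O(reconcile_key -> ¬reject_deed), and O(reconcile_key) is already established, so O(¬reject_deed).
Premise 5, O(¬raise_flag -> reject_deed), contraposes to O(¬reject_deed -> raise_flag); with O(¬reject_deed) we get O(raise_flag).
From O(raise_flag) and premise 7, O(raise_flag -> log_consent), we obtain O(log_consent).
So O(log_consent) holds — log_consent is obligatory. None of the other listed options is made obligatory by any chain of premises.

log_consent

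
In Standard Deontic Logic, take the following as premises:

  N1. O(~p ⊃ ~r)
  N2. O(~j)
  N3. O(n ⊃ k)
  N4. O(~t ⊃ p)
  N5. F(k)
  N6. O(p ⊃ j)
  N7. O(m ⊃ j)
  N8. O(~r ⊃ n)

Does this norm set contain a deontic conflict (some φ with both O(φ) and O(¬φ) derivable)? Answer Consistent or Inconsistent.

Inconsistent

Premise 5 is F(k), i.e. O(~k).
Premise 3, O(n ⊃ k), contraposes to O(~k ⊃ ~n); with O(~k) we get O(~n).
The contrapositive of premise 8 (O(~r ⊃ n)) is O(~n ⊃ r), and O(~n) is already established, so O(r).
Premise 1 is O(~p ⊃ ~r); contrapositively O(r ⊃ p). Since O(r) holds, K gives O(p).
Applying K to premise 6 (O(p ⊃ j)) and O(p) yields O(j).
Yet premise 2 states O(~j).
We now have both O(j) and O(~j) — j is simultaneously obligatory and forbidden, violating the D-axiom.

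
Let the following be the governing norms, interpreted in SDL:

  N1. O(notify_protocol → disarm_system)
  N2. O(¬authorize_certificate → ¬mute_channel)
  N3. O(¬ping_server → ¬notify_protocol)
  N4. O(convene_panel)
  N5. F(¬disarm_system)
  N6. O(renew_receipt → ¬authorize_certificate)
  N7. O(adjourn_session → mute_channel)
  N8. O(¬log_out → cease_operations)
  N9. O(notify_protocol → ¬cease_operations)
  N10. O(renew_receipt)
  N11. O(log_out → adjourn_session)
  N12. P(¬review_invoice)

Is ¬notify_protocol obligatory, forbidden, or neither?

Premise 10 gives O(renew_receipt).
Applying K to premise 6 (O(renew_receipt → ¬authorize_certificate)) and O(renew_receipt) yields O(¬authorize_certificate).
Applying K to premise 2 (O(¬authorize_certificate → ¬mute_channel)) and O(¬authorize_certificate) yields O(¬mute_channel).
The contrapositive of premise 7 (O(adjourn_session → mute_channel)) is O(¬mute_channel → ¬adjourn_session), and O(¬mute_channel) is already established, so O(¬adjourn_session).
Premise 11 is O(log_out → adjourn_session); contrapositively O(¬adjourn_session → ¬log_out). Since O(¬adjourn_session) holds, K gives O(¬log_out).
With premise 8, O(¬log_out → cease_operations), the K-axiom yields O(cease_operations).
The contrapositive of premise 9 (O(notify_protocol → ¬cease_operations)) is O(cease_operations → ¬notify_protocol), and O(cease_operations) is already established, so O(¬notify_protocol).
Premises 1, 3, 4, 5, 12 do not contribute to this derivation.
Hence ¬notify_protocol is obligatory.

Obligatory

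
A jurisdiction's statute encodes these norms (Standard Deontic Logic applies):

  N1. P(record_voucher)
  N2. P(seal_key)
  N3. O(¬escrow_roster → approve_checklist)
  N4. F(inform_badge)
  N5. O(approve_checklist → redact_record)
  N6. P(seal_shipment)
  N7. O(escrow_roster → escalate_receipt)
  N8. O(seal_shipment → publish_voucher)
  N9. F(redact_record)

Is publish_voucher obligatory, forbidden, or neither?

Neither

Premise 8 is O(seal_shipment → publish_voucher), but O(seal_shipment) is not derivable from the premises (the permission P(seal_shipment) asserts only ¬O(¬seal_shipment), not O(seal_shipment)), so it does not yield O(publish_voucher).
No premise or chain of K-axiom applications forces O(publish_voucher), and none forces O(¬publish_voucher). So publish_voucher is neither obligatory nor forbidden under these norms.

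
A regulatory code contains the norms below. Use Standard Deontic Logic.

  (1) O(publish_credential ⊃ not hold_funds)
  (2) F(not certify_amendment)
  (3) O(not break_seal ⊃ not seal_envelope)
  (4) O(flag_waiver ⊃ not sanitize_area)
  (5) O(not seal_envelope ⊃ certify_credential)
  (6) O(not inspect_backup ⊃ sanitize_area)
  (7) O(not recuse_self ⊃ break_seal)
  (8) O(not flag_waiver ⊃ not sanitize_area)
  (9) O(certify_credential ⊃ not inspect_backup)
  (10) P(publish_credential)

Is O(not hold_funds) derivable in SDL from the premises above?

No

Premise 1 is O(publish_credential ⊃ not hold_funds), but O(publish_credential) is not derivable from the premises (the permission P(publish_credential) asserts only not O(not publish_credential), not O(publish_credential)), so it does not yield O(not hold_funds).
No other premise forces O(not hold_funds). An ideal world satisfying every premise can still have not hold_funds false, so O(not hold_funds) is not derivable.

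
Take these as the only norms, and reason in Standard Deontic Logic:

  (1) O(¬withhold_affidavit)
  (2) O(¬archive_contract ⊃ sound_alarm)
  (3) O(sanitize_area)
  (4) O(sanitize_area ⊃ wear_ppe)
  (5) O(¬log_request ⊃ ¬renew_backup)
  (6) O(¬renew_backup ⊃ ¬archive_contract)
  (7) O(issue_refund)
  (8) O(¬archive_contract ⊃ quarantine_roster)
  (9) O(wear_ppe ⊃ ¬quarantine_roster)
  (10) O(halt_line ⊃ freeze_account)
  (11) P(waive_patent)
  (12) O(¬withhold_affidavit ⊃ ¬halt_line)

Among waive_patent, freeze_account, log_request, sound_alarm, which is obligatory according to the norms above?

log_request

Premise 3 gives O(sanitize_area).
With premise 4, O(sanitize_area ⊃ wear_ppe), the K-axiom yields O(wear_ppe).
Applying K to premise 9 (O(wear_ppe ⊃ ¬quarantine_roster)) and O(wear_ppe) yields O(¬quarantine_roster).
The contrapositive of premise 8 (O(¬archive_contract ⊃ quarantine_roster)) is O(¬quarantine_roster ⊃ archive_contract), and O(¬quarantine_roster) is already established, so O(archive_contract).
Premise 6 is O(¬renew_backup ⊃ ¬archive_contract); contrapositively O(archive_contract ⊃ renew_backup). Since O(archive_contract) holds, K gives O(renew_backup).
Premise 5 is O(¬log_request ⊃ ¬renew_backup); contrapositively O(renew_backup ⊃ log_request). Since O(renew_backup) holds, K gives O(log_request).
So O(log_request) holds — log_request is obligatory. None of the other listed options is made obligatory by any chain of premises.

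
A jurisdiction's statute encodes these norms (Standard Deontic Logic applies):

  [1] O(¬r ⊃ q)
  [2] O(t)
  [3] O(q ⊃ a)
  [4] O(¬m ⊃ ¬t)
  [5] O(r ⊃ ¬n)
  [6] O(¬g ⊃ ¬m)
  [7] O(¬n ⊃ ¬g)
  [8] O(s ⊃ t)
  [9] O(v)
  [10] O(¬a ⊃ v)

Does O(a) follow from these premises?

Premise 2 gives O(t).
The contrapositive of premise 4 (O(¬m ⊃ ¬t)) is O(t ⊃ m), and O(t) is already established, so O(m).
Premise 6, O(¬g ⊃ ¬m), contraposes to O(m ⊃ g); with O(m) we get O(g).
Premise 7, O(¬n ⊃ ¬g), contraposes to O(g ⊃ n); with O(g) we get O(n).
Premise 5, O(r ⊃ ¬n), contraposes to O(n ⊃ ¬r); with O(n) we get O(¬r).
Premise 1 is O(¬r ⊃ q); since O(¬r), deontic closure gives O(q).
Applying K to premise 3 (O(q ⊃ a)) and O(q) yields O(a).
Premises 8, 9, 10 do not contribute to this derivation.
So O(a) follows.

Yes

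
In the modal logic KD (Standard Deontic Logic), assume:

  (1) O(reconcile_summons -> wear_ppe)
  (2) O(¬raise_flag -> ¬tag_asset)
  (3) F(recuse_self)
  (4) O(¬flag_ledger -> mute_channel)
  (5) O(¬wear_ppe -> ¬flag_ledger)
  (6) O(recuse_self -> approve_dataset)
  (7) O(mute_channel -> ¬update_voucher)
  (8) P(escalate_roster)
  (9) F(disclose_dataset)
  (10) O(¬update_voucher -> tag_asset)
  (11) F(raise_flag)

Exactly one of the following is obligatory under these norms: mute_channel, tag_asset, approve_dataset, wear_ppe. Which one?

wear_ppe

F(raise_flag) at premise 11 means O(¬raise_flag).
With premise 2, O(¬raise_flag -> ¬tag_asset), the K-axiom yields O(¬tag_asset).
Premise 10 is O(¬update_voucher -> tag_asset); contrapositively O(¬tag_asset -> update_voucher). Since O(¬tag_asset) holds, K gives O(update_voucher).
Premise 7 is O(mute_channel -> ¬update_voucher); contrapositively O(update_voucher -> ¬mute_channel). Since O(update_voucher) holds, K gives O(¬mute_channel).
Premise 4, O(¬flag_ledger -> mute_channel), contraposes to O(¬mute_channel -> flag_ledger); with O(¬mute_channel) we get O(flag_ledger).
Premise 5, O(¬wear_ppe -> ¬flag_ledger), contraposes to O(flag_ledger -> wear_ppe); with O(flag_ledger) we get O(wear_ppe).
So O(wear_ppe) holds — wear_ppe is obligatory. None of the other listed options is made obligatory by any chain of premises.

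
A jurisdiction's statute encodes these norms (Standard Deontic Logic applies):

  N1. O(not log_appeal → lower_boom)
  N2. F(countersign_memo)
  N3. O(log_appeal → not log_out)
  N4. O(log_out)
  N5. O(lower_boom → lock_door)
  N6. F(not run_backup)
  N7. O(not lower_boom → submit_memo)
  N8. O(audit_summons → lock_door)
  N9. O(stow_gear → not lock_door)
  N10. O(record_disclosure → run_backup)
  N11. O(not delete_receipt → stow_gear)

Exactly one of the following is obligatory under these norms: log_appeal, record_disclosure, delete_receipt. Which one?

delete_receipt

Premise 4 gives O(log_out).
Premise 3, O(log_appeal → not log_out), contraposes to O(log_out → not log_appeal); with O(log_out) we get O(not log_appeal).
Premise 1 is O(not log_appeal → lower_boom); since O(not log_appeal), deontic closure gives O(lower_boom).
Applying K to premise 5 (O(lower_boom → lock_door)) and O(lower_boom) yields O(lock_door).
Premise 9 is O(stow_gear → not lock_door); contrapositively O(lock_door → not stow_gear). Since O(lock_door) holds, K gives O(not stow_gear).
Premise 11 is O(not delete_receipt → stow_gear); contrapositively O(not stow_gear → delete_receipt). Since O(not stow_gear) holds, K gives O(delete_receipt).
So O(delete_receipt) holds — delete_receipt is obligatory. None of the other listed options is made obligatory by any chain of premises.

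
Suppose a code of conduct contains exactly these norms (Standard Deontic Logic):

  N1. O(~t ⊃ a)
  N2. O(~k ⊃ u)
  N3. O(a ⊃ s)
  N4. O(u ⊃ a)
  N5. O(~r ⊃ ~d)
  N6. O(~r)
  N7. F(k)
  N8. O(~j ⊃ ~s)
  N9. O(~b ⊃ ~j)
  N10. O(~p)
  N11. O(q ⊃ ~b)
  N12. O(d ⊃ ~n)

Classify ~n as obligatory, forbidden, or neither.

Premise 12 is O(d ⊃ ~n), but O(d) is not derivable from the premises, so it does not yield O(~n).
No premise or chain of K-axiom applications forces O(~n), and none forces O(n). So ~n is neither obligatory nor forbidden under these norms.

Neither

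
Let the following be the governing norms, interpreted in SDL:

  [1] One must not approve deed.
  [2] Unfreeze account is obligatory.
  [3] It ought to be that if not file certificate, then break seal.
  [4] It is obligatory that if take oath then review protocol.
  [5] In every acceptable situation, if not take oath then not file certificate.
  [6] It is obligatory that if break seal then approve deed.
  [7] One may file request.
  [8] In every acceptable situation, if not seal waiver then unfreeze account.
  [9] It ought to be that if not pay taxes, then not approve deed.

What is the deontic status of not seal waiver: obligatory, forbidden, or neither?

Premise 8 is O(¬seal_waiver → unfreeze_account); even if O(unfreeze_account) held, inferring O(¬seal_waiver) would be affirming the consequent — invalid.
No premise or chain of K-axiom applications forces O(¬seal_waiver), and none forces O(seal_waiver). So ¬seal_waiver is neither obligatory nor forbidden under these norms.

Neither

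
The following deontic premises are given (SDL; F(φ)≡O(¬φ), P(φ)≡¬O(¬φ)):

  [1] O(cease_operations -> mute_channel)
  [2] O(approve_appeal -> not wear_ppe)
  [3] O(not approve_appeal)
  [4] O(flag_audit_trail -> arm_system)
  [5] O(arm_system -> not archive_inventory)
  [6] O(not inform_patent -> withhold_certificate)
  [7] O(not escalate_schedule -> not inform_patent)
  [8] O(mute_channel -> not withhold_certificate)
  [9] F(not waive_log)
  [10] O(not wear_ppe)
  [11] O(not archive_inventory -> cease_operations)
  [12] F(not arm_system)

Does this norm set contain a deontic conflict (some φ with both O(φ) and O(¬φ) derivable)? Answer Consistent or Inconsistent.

Premise 2 is O(approve_appeal -> not wear_ppe); even if O(not wear_ppe) held, inferring O(approve_appeal) would be affirming the consequent — invalid.
So O(approve_appeal) is not derivable, and the apparent clash with O(not approve_appeal) does not arise.
A world satisfying every obligation exists (e.g. approve_appeal=false, archive_inventory=false, arm_system=true, cease_operations=true, escalate_schedule=true, flag_audit_trail=false, inform_patent=true, mute_channel=true, waive_log=true, wear_ppe=false, withhold_certificate=false); no atom is both obligatory and forbidden, so the set is consistent.

Consistent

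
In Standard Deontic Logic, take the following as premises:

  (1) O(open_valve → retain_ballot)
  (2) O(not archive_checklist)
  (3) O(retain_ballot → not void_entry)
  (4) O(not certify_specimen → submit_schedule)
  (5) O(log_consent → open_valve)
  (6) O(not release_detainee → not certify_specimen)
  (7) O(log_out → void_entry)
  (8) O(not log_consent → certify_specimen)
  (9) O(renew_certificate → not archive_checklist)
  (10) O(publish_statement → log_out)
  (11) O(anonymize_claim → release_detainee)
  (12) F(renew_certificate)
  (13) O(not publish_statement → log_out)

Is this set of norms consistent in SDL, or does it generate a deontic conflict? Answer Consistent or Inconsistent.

Premise 9 is O(renew_certificate → not archive_checklist); even if O(not archive_checklist) held, inferring O(renew_certificate) would be affirming the consequent — invalid.
So O(renew_certificate) is not derivable, and the apparent clash with O(not renew_certificate) does not arise.
A world satisfying every obligation exists (e.g. anonymize_claim=false, archive_checklist=false, certify_specimen=true, log_consent=false, log_out=true, open_valve=false, publish_statement=false, release_detainee=true, renew_certificate=false, retain_ballot=false, submit_schedule=false, void_entry=true); no atom is both obligatory and forbidden, so the set is consistent.

Consistent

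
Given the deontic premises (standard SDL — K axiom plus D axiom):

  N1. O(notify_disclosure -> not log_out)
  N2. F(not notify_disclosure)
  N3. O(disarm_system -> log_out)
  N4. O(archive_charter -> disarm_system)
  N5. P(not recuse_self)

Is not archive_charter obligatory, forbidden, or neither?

Premise 2, F(not notify_disclosure), is equivalent to O(notify_disclosure).
Applying K to premise 1 (O(notify_disclosure -> not log_out)) and O(notify_disclosure) yields O(not log_out).
The contrapositive of premise 3 (O(disarm_system -> log_out)) is O(not log_out -> not disarm_system), and O(not log_out) is already established, so O(not disarm_system).
Premise 4 is O(archive_charter -> disarm_system); contrapositively O(not disarm_system -> not archive_charter). Since O(not disarm_system) holds, K gives O(not archive_charter).
Premise 5 does not contribute to this derivation.
Hence not archive_charter is obligatory.

Obligatory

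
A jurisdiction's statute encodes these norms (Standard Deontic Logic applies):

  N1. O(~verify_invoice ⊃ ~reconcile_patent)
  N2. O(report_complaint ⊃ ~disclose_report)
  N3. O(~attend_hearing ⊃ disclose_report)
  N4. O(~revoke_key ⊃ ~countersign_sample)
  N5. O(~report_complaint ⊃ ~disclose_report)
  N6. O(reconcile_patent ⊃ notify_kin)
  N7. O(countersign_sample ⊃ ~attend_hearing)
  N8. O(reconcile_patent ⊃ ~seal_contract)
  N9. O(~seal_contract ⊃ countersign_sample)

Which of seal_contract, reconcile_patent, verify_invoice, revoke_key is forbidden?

reconcile_patent

Premises 2 and 5 are O(report_complaint ⊃ ~disclose_report) and O(~report_complaint ⊃ ~disclose_report); every ideal world satisfies report_complaint or ~report_complaint, so in either case ~disclose_report holds — hence O(~disclose_report).
Premise 3, O(~attend_hearing ⊃ disclose_report), contraposes to O(~disclose_report ⊃ attend_hearing); with O(~disclose_report) we get O(attend_hearing).
The contrapositive of premise 7 (O(countersign_sample ⊃ ~attend_hearing)) is O(attend_hearing ⊃ ~countersign_sample), and O(attend_hearing) is already established, so O(~countersign_sample).
Premise 9 is O(~seal_contract ⊃ countersign_sample); contrapositively O(~countersign_sample ⊃ seal_contract). Since O(~countersign_sample) holds, K gives O(seal_contract).
Premise 8, O(reconcile_patent ⊃ ~seal_contract), contraposes to O(seal_contract ⊃ ~reconcile_patent); with O(seal_contract) we get O(~reconcile_patent).
So O(~reconcile_patent) holds, i.e. reconcile_patent is forbidden. None of the other listed options is forbidden under the premises.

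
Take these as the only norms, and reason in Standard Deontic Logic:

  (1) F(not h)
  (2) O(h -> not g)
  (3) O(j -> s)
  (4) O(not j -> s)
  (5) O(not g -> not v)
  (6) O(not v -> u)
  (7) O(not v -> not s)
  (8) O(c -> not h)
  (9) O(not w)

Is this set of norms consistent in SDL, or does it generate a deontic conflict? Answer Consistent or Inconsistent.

Inconsistent

Premises 3 and 4 cover both cases: O(j -> s) and O(not j -> s). Since j ∨ not j is a tautology, O(s) follows.
Premise 7 is O(not v -> not s); contrapositively O(s -> v). Since O(s) holds, K gives O(v).
The contrapositive of premise 5 (O(not g -> not v)) is O(v -> g), and O(v) is already established, so O(g).
The contrapositive of premise 2 (O(h -> not g)) is O(g -> not h), and O(g) is already established, so O(not h).
But premise 1, F(not h), means O(h).
We now have both O(not h) and O(h) — h is simultaneously obligatory and forbidden, violating the D-axiom.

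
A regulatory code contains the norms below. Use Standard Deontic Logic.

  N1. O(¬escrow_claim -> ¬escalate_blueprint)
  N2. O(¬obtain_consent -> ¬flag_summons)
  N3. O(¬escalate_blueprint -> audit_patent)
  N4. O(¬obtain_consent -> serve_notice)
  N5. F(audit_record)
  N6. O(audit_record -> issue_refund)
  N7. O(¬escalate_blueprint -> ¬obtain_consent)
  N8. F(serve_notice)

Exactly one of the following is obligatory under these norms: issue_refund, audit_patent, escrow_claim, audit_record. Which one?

Premise 8 is F(serve_notice), i.e. O(¬serve_notice).
Premise 4, O(¬obtain_consent -> serve_notice), contraposes to O(¬serve_notice -> obtain_consent); with O(¬serve_notice) we get O(obtain_consent).
Premise 7, O(¬escalate_blueprint -> ¬obtain_consent), contraposes to O(obtain_consent -> escalate_blueprint); with O(obtain_consent) we get O(escalate_blueprint).
Premise 1 is O(¬escrow_claim -> ¬escalate_blueprint); contrapositively O(escalate_blueprint -> escrow_claim). Since O(escalate_blueprint) holds, K gives O(escrow_claim).
So O(escrow_claim) holds — escrow_claim is obligatory. None of the other listed options is made obligatory by any chain of premises.

escrow_claim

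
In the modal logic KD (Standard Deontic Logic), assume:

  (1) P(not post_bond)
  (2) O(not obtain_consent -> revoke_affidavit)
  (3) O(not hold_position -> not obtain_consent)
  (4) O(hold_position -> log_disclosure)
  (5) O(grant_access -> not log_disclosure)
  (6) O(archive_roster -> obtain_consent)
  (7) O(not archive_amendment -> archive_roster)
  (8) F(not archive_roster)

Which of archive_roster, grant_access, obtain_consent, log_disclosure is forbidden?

Premise 8, F(not archive_roster), is equivalent to O(archive_roster).
Applying K to premise 6 (O(archive_roster -> obtain_consent)) and O(archive_roster) yields O(obtain_consent).
Premise 3 is O(not hold_position -> not obtain_consent); contrapositively O(obtain_consent -> hold_position). Since O(obtain_consent) holds, K gives O(hold_position).
From O(hold_position) and premise 4, O(hold_position -> log_disclosure), we obtain O(log_disclosure).
The contrapositive of premise 5 (O(grant_access -> not log_disclosure)) is O(log_disclosure -> not grant_access), and O(log_disclosure) is already established, so O(not grant_access).
So O(not grant_access) holds, i.e. grant_access is forbidden. None of the other listed options is forbidden under the premises.

grant_access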